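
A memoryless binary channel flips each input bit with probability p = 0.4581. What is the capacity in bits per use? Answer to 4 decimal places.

0.0051 bits

Binary symmetric channel: C = 1 − h₂(ε) where h₂ is the binary entropy function.
h₂(0.4581) = −0.4581·log₂0.4581 − 0.5419·log₂0.5419 = 0.9949.
C = 1 − 0.9949 = 0.0051 bits per channel use.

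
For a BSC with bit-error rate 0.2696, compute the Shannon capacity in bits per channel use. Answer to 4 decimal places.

Binary symmetric channel: C = 1 − h₂(ε) where h₂ is the binary entropy function.
h₂(0.2696) = −0.2696·log₂0.2696 − 0.7304·log₂0.7304 = 0.8409.
C = 1 − 0.8409 = 0.1591 bits per channel use.

0.1591 bits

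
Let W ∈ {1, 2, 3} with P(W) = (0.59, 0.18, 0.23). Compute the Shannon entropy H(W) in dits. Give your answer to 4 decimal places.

0.4161 dits

H(W) = −Σ p·log₁₀ p.
  −(0.59)·log₁₀(0.59) = 0.13520
  −(0.18)·log₁₀(0.18) = 0.13405
  −(0.23)·log₁₀(0.23) = 0.14680
Sum: 0.13520 + 0.13405 + 0.14680 = 0.4161 dits.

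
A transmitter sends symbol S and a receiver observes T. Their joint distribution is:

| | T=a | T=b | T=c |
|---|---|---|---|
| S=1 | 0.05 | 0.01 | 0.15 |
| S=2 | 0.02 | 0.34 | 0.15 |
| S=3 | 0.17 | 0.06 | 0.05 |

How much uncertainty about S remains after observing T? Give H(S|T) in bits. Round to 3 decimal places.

1.088 bits

Marginals: p(S) = (0.2100, 0.5100, 0.2800), p(T) = (0.2400, 0.4100, 0.3500).
H(S|T) = Σ p(T) · H(S|T=·).
  T=a: p=0.2400, H(S|T=a) = 1.1226
  T=b: p=0.4100, H(S|T=b) = 0.7604
  T=c: p=0.3500, H(S|T=c) = 1.4488
Weighted sum = 1.088 bits.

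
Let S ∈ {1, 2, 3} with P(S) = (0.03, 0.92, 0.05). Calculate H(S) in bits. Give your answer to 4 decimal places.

0.4785 bits

H(S) = −Σ p·log₂ p.
  −(0.03)·log₂(0.03) = 0.15177
  −(0.92)·log₂(0.92) = 0.11067
  −(0.05)·log₂(0.05) = 0.21610
Sum: 0.15177 + 0.11067 + 0.21610 = 0.4785 bits.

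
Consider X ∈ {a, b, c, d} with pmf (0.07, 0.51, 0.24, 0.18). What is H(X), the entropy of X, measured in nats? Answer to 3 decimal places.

1.181 nats

H(X) = −Σ p·ln p.
  −(0.07)·ln(0.07) = 0.1861
  −(0.51)·ln(0.51) = 0.3434
  −(0.24)·ln(0.24) = 0.3425
  −(0.18)·ln(0.18) = 0.3087
Sum: 0.1861 + 0.3434 + 0.3425 + 0.3087 = 1.181 nats.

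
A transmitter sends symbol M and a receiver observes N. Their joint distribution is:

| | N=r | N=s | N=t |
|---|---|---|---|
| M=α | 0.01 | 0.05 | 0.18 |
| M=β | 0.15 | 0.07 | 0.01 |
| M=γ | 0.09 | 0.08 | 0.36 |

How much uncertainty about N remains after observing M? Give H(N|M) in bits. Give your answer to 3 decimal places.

Chain rule: H(N|M) = H(M,N) − H(M).
Marginals: p(M) = (0.2400, 0.2300, 0.5300), p(N) = (0.2500, 0.2000, 0.5500).
H(M,N) = 2.6082 bits; H(M) = 1.4672 bits.
H(N|M) = 2.6082 − 1.4672 = 1.141 bits.

1.141 bits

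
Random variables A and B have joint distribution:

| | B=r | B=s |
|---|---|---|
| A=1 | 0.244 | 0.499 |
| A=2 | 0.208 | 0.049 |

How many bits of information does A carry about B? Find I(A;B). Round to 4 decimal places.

0.1341 bits

Marginals: p(A) = (0.7430, 0.2570), p(B) = (0.4520, 0.5480).
I(A;B) = H(A) + H(B) − H(A,B).
H(A) = 0.8222, H(B) = 0.9933, H(A,B) = 1.6814.
I(A;B) = 0.8222 + 0.9933 − 1.6814 = 0.1341 bits.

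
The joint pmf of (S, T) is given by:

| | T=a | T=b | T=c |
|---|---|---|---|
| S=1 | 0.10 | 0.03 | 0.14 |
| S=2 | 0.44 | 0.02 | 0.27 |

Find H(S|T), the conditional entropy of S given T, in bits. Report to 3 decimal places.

Chain rule: H(S|T) = H(S,T) − H(T).
Marginals: p(S) = (0.2700, 0.7300), p(T) = (0.5400, 0.0500, 0.4100).
H(S,T) = 2.0251 bits; H(T) = 1.2235 bits.
H(S|T) = 2.0251 − 1.2235 = 0.802 bits.

0.802 bits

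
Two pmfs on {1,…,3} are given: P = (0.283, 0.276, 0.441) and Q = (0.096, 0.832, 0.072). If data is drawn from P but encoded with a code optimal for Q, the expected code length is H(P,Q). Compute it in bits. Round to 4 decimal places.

H(P,Q) = −Σ p·log₂ q.
  −0.283·log₂(0.096) = 0.95677
  −0.276·log₂(0.832) = 0.07324
  −0.441·log₂(0.072) = 1.67397
H(P,Q) = 2.7040 bits.

2.7040 bits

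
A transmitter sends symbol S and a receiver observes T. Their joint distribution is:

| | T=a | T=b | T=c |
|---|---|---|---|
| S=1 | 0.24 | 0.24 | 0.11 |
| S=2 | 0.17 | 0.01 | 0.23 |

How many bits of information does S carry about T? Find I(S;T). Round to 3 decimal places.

0.206 bits

Marginals: p(S) = (0.5900, 0.4100), p(T) = (0.4100, 0.2500, 0.3400).
I(S;T) = Σ p(x,y)·log₂[p(x,y)/(p(x)p(y))].
  (1,a): 0.24·log₂(0.9921) = -0.0027
  (1,b): 0.24·log₂(1.6271) = 0.1686
  (1,c): 0.11·log₂(0.5484) = -0.0953
  (2,a): 0.17·log₂(1.0113) = 0.0028
  (2,b): 0.01·log₂(0.0976) = -0.0336
  (2,c): 0.23·log₂(1.6499) = 0.1662
Sum = 0.206 bits.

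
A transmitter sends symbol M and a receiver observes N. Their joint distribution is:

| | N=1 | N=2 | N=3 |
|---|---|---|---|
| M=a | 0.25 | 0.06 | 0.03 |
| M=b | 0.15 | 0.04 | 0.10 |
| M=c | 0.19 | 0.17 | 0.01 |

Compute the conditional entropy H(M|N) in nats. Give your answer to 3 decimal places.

Marginals: p(M) = (0.3400, 0.2900, 0.3700), p(N) = (0.5900, 0.2700, 0.1400).
H(M|N) = Σ p(N) · H(M|N=·).
  N=1: p=0.5900, H(M|N=1) = 1.0769
  N=2: p=0.2700, H(M|N=2) = 0.9084
  N=3: p=0.1400, H(M|N=3) = 0.7589
Weighted sum = 0.987 nats.

0.987 nats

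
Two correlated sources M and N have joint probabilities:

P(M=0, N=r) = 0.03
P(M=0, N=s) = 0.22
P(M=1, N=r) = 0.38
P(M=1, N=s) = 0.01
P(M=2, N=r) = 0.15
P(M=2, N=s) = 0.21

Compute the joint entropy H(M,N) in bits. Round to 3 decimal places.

2.113 bits

H(M,N) = −Σ p(x,y)·log₂ p(x,y) over all 6 cells.
  cell (0,r): −0.03·log₂0.03 = 0.1518
  cell (0,s): −0.22·log₂0.22 = 0.4806
  cell (1,r): −0.38·log₂0.38 = 0.5305
  cell (1,s): −0.01·log₂0.01 = 0.0664
  cell (2,r): −0.15·log₂0.15 = 0.4105
  cell (2,s): −0.21·log₂0.21 = 0.4728
Sum = 2.113 bits.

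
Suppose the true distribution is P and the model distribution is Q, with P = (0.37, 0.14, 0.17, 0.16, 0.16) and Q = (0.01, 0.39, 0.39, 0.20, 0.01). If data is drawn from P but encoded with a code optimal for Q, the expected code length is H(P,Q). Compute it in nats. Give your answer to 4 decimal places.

2.9901 nats

H(P,Q) = −Σ p·ln q.
  −0.37·ln(0.01) = 1.70391
  −0.14·ln(0.39) = 0.13183
  −0.17·ln(0.39) = 0.16007
  −0.16·ln(0.20) = 0.25751
  −0.16·ln(0.01) = 0.73683
H(P,Q) = 2.9901 nats.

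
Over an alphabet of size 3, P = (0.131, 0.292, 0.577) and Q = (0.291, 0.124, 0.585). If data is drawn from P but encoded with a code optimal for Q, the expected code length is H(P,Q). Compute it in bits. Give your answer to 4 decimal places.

1.5590 bits

H(P,Q) = −Σ p·log₂ q.
  −0.131·log₂(0.291) = 0.23330
  −0.292·log₂(0.124) = 0.87938
  −0.577·log₂(0.585) = 0.44630
H(P,Q) = 1.5590 bits.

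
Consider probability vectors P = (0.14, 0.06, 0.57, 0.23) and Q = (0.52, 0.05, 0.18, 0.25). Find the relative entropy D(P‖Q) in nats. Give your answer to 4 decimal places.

0.4651 nats

D(P‖Q) = Σ p·ln(p/q).
  0.14·ln(0.14/0.52) = -0.18371
  0.06·ln(0.06/0.05) = 0.01094
  0.57·ln(0.57/0.18) = 0.65703
  0.23·ln(0.23/0.25) = -0.01918
D(P‖Q) = 0.4651 nats.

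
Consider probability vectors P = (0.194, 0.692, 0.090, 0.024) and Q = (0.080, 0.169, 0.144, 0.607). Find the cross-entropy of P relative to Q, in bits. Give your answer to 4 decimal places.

2.7507 bits

H(P,Q) = −Σ p·log₂ q.
  −0.194·log₂(0.080) = 0.70691
  −0.692·log₂(0.169) = 1.77491
  −0.090·log₂(0.144) = 0.25163
  −0.024·log₂(0.607) = 0.01729
H(P,Q) = 2.7507 bits.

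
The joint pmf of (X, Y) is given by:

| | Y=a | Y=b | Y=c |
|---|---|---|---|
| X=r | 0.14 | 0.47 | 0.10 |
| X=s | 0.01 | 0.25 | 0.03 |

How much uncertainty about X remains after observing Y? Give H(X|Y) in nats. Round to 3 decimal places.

Chain rule: H(X|Y) = H(X,Y) − H(Y).
Marginals: p(X) = (0.7100, 0.2900), p(Y) = (0.1500, 0.7200, 0.1300).
H(X,Y) = 1.3582 nats; H(Y) = 0.7863 nats.
H(X|Y) = 1.3582 − 0.7863 = 0.572 nats.

0.572 nats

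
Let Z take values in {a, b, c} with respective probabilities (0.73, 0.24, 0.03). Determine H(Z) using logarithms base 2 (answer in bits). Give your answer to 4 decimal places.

H(Z) = −Σ p·log₂ p.
  −(0.73)·log₂(0.73) = 0.33144
  −(0.24)·log₂(0.24) = 0.49413
  −(0.03)·log₂(0.03) = 0.15177
Sum: 0.33144 + 0.49413 + 0.15177 = 0.9773 bits.

0.9773 bits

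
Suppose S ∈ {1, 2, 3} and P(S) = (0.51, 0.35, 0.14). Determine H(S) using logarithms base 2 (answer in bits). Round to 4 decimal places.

H(S) = −Σ p·log₂ p.
  −(0.51)·log₂(0.51) = 0.49543
  −(0.35)·log₂(0.35) = 0.53010
  −(0.14)·log₂(0.14) = 0.39711
Sum: 0.49543 + 0.53010 + 0.39711 = 1.4226 bits.

1.4226 bits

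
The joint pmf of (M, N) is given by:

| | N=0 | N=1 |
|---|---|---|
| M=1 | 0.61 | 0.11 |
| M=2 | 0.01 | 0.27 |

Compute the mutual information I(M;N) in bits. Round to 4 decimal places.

Marginals: p(M) = (0.7200, 0.2800), p(N) = (0.6200, 0.3800).
I(M;N) = Σ p(x,y)·log₂[p(x,y)/(p(x)p(y))].
  (1,0): 0.61·log₂(1.3665) = 0.27479
  (1,1): 0.11·log₂(0.4020) = -0.14460
  (2,0): 0.01·log₂(0.0576) = -0.04118
  (2,1): 0.27·log₂(2.5376) = 0.36273
Sum = 0.4517 bits.

0.4517 bits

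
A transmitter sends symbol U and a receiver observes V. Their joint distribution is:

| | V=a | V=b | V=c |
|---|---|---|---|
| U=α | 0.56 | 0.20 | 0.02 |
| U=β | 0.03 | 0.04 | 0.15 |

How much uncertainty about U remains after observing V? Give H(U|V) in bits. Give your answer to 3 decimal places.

0.416 bits

Marginals: p(U) = (0.7800, 0.2200), p(V) = (0.5900, 0.2400, 0.1700).
H(U|V) = Σ p(V) · H(U|V=·).
  V=a: p=0.5900, H(U|V=a) = 0.2900
  V=b: p=0.2400, H(U|V=b) = 0.6500
  V=c: p=0.1700, H(U|V=c) = 0.5226
Weighted sum = 0.416 bits.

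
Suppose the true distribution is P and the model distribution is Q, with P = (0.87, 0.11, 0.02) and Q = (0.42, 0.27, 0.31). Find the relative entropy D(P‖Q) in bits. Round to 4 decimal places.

0.6925 bits

D(P‖Q) = Σ p·log₂(p/q).
  0.87·log₂(0.87/0.42) = 0.91404
  0.11·log₂(0.11/0.27) = -0.14250
  0.02·log₂(0.02/0.31) = -0.07908
D(P‖Q) = 0.6925 bits.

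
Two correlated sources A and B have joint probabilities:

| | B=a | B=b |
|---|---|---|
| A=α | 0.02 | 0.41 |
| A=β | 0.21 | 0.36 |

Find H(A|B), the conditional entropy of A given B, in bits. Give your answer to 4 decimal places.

Chain rule: H(A|B) = H(A,B) − H(B).
Marginals: p(A) = (0.4300, 0.5700), p(B) = (0.2300, 0.7700).
H(A,B) = 1.6437 bits; H(B) = 0.7780 bits.
H(A|B) = 1.6437 − 0.7780 = 0.8657 bits.

0.8657 bits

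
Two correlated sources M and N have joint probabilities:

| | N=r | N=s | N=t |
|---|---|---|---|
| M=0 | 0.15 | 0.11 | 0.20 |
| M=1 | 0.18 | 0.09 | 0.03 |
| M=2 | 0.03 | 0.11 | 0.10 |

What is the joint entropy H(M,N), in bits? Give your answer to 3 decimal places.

2.969 bits

H(M,N) = −Σ p(x,y)·log₂ p(x,y) over all 9 cells.
  cell (0,r): −0.15·log₂0.15 = 0.4105
  cell (0,s): −0.11·log₂0.11 = 0.3503
  cell (0,t): −0.20·log₂0.20 = 0.4644
  cell (1,r): −0.18·log₂0.18 = 0.4453
  cell (1,s): −0.09·log₂0.09 = 0.3127
  cell (1,t): −0.03·log₂0.03 = 0.1518
  cell (2,r): −0.03·log₂0.03 = 0.1518
  cell (2,s): −0.11·log₂0.11 = 0.3503
  cell (2,t): −0.10·log₂0.10 = 0.3322
Sum = 2.969 bits.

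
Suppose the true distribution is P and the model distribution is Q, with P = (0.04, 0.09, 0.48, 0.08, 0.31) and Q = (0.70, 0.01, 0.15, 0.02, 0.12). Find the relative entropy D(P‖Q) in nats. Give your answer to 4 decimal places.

D(P‖Q) = Σ p·ln(p/q).
  0.04·ln(0.04/0.70) = -0.11449
  0.09·ln(0.09/0.01) = 0.19775
  0.48·ln(0.48/0.15) = 0.55831
  0.08·ln(0.08/0.02) = 0.11090
  0.31·ln(0.31/0.12) = 0.29421
D(P‖Q) = 1.0467 nats.

1.0467 nats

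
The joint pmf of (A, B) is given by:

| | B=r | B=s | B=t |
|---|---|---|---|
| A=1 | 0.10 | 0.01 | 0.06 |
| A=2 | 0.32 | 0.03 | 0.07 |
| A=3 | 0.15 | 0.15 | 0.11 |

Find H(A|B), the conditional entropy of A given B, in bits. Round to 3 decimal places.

1.348 bits

Marginals: p(A) = (0.1700, 0.4200, 0.4100), p(B) = (0.5700, 0.1900, 0.2400).
H(A|B) = Σ p(B) · H(A|B=·).
  B=r: p=0.5700, H(A|B=r) = 1.4149
  B=s: p=0.1900, H(A|B=s) = 0.9133
  B=t: p=0.2400, H(A|B=t) = 1.5343
Weighted sum = 1.348 bits.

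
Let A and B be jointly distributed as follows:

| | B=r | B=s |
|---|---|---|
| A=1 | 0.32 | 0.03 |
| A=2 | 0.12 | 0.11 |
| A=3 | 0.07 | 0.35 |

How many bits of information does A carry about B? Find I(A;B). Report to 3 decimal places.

0.349 bits

Marginals: p(A) = (0.3500, 0.2300, 0.4200), p(B) = (0.5100, 0.4900).
I(A;B) = Σ p(x,y)·log₂[p(x,y)/(p(x)p(y))].
  (1,r): 0.32·log₂(1.7927) = 0.2695
  (1,s): 0.03·log₂(0.1749) = -0.0755
  (2,r): 0.12·log₂(1.0230) = 0.0039
  (2,s): 0.11·log₂(0.9760) = -0.0038
  (3,r): 0.07·log₂(0.3268) = -0.1129
  (3,s): 0.35·log₂(1.7007) = 0.2681
Sum = 0.349 bits.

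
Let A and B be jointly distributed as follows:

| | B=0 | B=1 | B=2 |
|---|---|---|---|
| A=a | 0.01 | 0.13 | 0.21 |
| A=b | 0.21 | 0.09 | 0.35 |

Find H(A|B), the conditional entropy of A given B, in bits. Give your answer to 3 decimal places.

0.808 bits

Marginals: p(A) = (0.3500, 0.6500), p(B) = (0.2200, 0.2200, 0.5600).
H(A|B) = Σ p(B) · H(A|B=·).
  B=0: p=0.2200, H(A|B=0) = 0.2668
  B=1: p=0.2200, H(A|B=1) = 0.9760
  B=2: p=0.5600, H(A|B=2) = 0.9544
Weighted sum = 0.808 bits.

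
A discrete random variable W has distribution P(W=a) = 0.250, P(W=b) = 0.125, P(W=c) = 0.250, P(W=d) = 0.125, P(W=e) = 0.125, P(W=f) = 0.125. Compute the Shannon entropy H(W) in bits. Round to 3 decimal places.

2.500 bits

H(W) = −Σ p·log₂ p.
  −(0.250)·log₂(0.250) = 0.5000
  −(0.125)·log₂(0.125) = 0.3750
  −(0.250)·log₂(0.250) = 0.5000
  −(0.125)·log₂(0.125) = 0.3750
  −(0.125)·log₂(0.125) = 0.3750
  −(0.125)·log₂(0.125) = 0.3750
Sum: 0.5000 + 0.3750 + 0.5000 + 0.3750 + 0.3750 + 0.3750 = 2.500 bits.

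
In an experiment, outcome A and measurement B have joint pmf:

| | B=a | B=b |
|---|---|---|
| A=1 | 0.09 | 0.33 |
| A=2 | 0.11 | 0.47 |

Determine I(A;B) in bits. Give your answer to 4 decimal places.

Marginals: p(A) = (0.4200, 0.5800), p(B) = (0.2000, 0.8000).
I(A;B) = H(A) + H(B) − H(A,B).
H(A) = 0.9815, H(B) = 0.7219, H(A,B) = 1.7027.
I(A;B) = 0.9815 + 0.7219 − 1.7027 = 0.0007 bits.

0.0007 bits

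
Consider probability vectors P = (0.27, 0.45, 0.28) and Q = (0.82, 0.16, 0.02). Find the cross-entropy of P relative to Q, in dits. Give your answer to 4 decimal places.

H(P,Q) = −Σ p·log₁₀ q.
  −0.27·log₁₀(0.82) = 0.02327
  −0.45·log₁₀(0.16) = 0.35815
  −0.28·log₁₀(0.02) = 0.47571
H(P,Q) = 0.8571 dits.

0.8571 dits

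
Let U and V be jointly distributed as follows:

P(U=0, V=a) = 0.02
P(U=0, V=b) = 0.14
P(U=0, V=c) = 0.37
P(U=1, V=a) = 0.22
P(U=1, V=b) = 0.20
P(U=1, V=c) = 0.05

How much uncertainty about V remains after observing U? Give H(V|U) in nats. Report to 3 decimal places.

Marginals: p(U) = (0.5300, 0.4700), p(V) = (0.2400, 0.3400, 0.4200).
H(V|U) = Σ p(U) · H(V|U=·).
  U=0: p=0.5300, H(V|U=0) = 0.7262
  U=1: p=0.4700, H(V|U=1) = 0.9573
Weighted sum = 0.835 nats.

0.835 nats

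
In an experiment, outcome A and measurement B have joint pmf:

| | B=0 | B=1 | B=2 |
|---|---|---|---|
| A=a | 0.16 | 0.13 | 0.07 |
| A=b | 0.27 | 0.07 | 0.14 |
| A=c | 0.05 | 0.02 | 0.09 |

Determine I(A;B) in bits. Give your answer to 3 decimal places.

0.080 bits

Marginals: p(A) = (0.3600, 0.4800, 0.1600), p(B) = (0.4800, 0.2200, 0.3000).
I(A;B) = H(A) + H(B) − H(A,B).
H(A) = 1.4619, H(B) = 1.5099, H(A,B) = 2.8915.
I(A;B) = 1.4619 + 1.5099 − 2.8915 = 0.080 bits.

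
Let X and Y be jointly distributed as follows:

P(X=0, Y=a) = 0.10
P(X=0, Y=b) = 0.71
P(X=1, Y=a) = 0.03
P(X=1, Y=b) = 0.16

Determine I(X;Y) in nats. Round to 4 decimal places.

0.0008 nats

Marginals: p(X) = (0.8100, 0.1900), p(Y) = (0.1300, 0.8700).
I(X;Y) = Σ p(x,y)·ln[p(x,y)/(p(x)p(y))].
  (0,a): 0.10·ln(0.9497) = -0.00516
  (0,b): 0.71·ln(1.0075) = 0.00532
  (1,a): 0.03·ln(1.2146) = 0.00583
  (1,b): 0.16·ln(0.9679) = -0.00521
Sum = 0.0008 nats.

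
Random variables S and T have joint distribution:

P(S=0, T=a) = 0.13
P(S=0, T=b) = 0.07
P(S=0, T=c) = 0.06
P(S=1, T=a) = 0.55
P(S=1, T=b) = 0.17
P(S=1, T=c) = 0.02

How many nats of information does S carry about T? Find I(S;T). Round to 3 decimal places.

0.051 nats

Marginals: p(S) = (0.2600, 0.7400), p(T) = (0.6800, 0.2400, 0.0800).
I(S;T) = Σ p(x,y)·ln[p(x,y)/(p(x)p(y))].
  (0,a): 0.13·ln(0.7353) = -0.0400
  (0,b): 0.07·ln(1.1218) = 0.0080
  (0,c): 0.06·ln(2.8846) = 0.0636
  (1,a): 0.55·ln(1.0930) = 0.0489
  (1,b): 0.17·ln(0.9572) = -0.0074
  (1,c): 0.02·ln(0.3378) = -0.0217
Sum = 0.051 nats.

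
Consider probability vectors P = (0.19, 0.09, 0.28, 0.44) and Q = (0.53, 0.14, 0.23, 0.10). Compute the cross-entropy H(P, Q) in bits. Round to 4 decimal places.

H(P,Q) = −Σ p·log₂ q.
  −0.19·log₂(0.53) = 0.17403
  −0.09·log₂(0.14) = 0.25529
  −0.28·log₂(0.23) = 0.59368
  −0.44·log₂(0.10) = 1.46165
H(P,Q) = 2.4846 bits.

2.4846 bits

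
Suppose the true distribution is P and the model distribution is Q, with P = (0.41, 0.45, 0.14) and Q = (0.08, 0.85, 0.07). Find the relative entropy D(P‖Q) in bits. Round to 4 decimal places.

0.6937 bits

D(P‖Q) = Σ p·log₂(p/q).
  0.41·log₂(0.41/0.08) = 0.96660
  0.45·log₂(0.45/0.85) = -0.41289
  0.14·log₂(0.14/0.07) = 0.14000
D(P‖Q) = 0.6937 bits.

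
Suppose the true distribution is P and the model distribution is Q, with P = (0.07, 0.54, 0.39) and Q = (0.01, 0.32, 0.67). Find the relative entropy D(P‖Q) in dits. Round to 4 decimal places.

D(P‖Q) = Σ p·log₁₀(p/q).
  0.07·log₁₀(0.07/0.01) = 0.05916
  0.54·log₁₀(0.54/0.32) = 0.12271
  0.39·log₁₀(0.39/0.67) = -0.09165
D(P‖Q) = 0.0902 dits.

0.0902 dits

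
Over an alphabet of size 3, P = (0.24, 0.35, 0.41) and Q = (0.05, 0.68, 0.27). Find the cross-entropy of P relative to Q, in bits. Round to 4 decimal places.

2.0065 bits

H(P,Q) = −Σ p·log₂ q.
  −0.24·log₂(0.05) = 1.03726
  −0.35·log₂(0.68) = 0.19474
  −0.41·log₂(0.27) = 0.77448
H(P,Q) = 2.0065 bits.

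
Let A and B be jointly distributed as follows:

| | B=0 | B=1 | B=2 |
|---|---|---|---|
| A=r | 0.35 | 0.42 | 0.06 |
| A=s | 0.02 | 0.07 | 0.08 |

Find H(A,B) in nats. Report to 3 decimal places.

H(A,B) = −Σ p(x,y)·ln p(x,y) over all 6 cells.
  cell (r,0): −0.35·ln0.35 = 0.3674
  cell (r,1): −0.42·ln0.42 = 0.3644
  cell (r,2): −0.06·ln0.06 = 0.1688
  cell (s,0): −0.02·ln0.02 = 0.0782
  cell (s,1): −0.07·ln0.07 = 0.1861
  cell (s,2): −0.08·ln0.08 = 0.2021
Sum = 1.367 nats.

1.367 nats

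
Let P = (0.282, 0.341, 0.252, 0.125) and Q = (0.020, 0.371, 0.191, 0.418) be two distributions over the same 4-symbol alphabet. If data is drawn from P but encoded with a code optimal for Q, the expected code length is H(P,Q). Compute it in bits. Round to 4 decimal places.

H(P,Q) = −Σ p·log₂ q.
  −0.282·log₂(0.020) = 1.59157
  −0.341·log₂(0.371) = 0.48780
  −0.252·log₂(0.191) = 0.60187
  −0.125·log₂(0.418) = 0.15730
H(P,Q) = 2.8385 bits.

2.8385 bits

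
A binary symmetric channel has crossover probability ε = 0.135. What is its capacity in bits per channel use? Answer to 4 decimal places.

0.4290 bits

Binary symmetric channel: C = 1 − h₂(ε) where h₂ is the binary entropy function.
h₂(0.135) = −0.135·log₂0.135 − 0.865·log₂0.865 = 0.5710.
C = 1 − 0.5710 = 0.4290 bits per channel use.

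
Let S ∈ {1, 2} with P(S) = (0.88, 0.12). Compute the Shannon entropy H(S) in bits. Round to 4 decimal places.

0.5294 bits

H(S) = −Σ p·log₂ p.
  −(0.88)·log₂(0.88) = 0.16229
  −(0.12)·log₂(0.12) = 0.36707
Sum: 0.16229 + 0.36707 = 0.5294 bits.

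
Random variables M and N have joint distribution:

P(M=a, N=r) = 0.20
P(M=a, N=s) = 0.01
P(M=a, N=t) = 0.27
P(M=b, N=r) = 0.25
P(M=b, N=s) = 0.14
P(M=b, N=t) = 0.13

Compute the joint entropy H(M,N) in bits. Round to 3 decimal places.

H(M,N) = −Σ p(x,y)·log₂ p(x,y) over all 6 cells.
  cell (a,r): −0.20·log₂0.20 = 0.4644
  cell (a,s): −0.01·log₂0.01 = 0.0664
  cell (a,t): −0.27·log₂0.27 = 0.5100
  cell (b,r): −0.25·log₂0.25 = 0.5000
  cell (b,s): −0.14·log₂0.14 = 0.3971
  cell (b,t): −0.13·log₂0.13 = 0.3826
Sum = 2.321 bits.

2.321 bits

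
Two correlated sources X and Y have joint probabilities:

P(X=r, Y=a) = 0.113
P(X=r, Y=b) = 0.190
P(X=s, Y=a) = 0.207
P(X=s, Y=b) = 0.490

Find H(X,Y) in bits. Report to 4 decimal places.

1.7853 bits

H(X,Y) = −Σ p(x,y)·log₂ p(x,y) over all 4 cells.
  cell (r,a): −0.113·log₂0.113 = 0.35545
  cell (r,b): −0.190·log₂0.190 = 0.45523
  cell (s,a): −0.207·log₂0.207 = 0.47037
  cell (s,b): −0.490·log₂0.490 = 0.50428
Sum = 1.7853 bits.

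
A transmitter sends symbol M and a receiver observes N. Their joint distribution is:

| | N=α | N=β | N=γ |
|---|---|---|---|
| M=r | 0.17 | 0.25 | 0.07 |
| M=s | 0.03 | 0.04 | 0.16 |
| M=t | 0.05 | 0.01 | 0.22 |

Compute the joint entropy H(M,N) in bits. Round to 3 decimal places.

H(M,N) = −Σ p(x,y)·log₂ p(x,y) over all 9 cells.
  cell (r,α): −0.17·log₂0.17 = 0.4346
  cell (r,β): −0.25·log₂0.25 = 0.5000
  cell (r,γ): −0.07·log₂0.07 = 0.2686
  cell (s,α): −0.03·log₂0.03 = 0.1518
  cell (s,β): −0.04·log₂0.04 = 0.1858
  cell (s,γ): −0.16·log₂0.16 = 0.4230
  cell (t,α): −0.05·log₂0.05 = 0.2161
  cell (t,β): −0.01·log₂0.01 = 0.0664
  cell (t,γ): −0.22·log₂0.22 = 0.4806
Sum = 2.727 bits.

2.727 bits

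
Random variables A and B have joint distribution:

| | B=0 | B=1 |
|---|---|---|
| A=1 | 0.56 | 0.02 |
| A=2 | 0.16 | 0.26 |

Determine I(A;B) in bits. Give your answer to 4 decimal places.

Marginals: p(A) = (0.5800, 0.4200), p(B) = (0.7200, 0.2800).
I(A;B) = Σ p(x,y)·log₂[p(x,y)/(p(x)p(y))].
  (1,0): 0.56·log₂(1.3410) = 0.23705
  (1,1): 0.02·log₂(0.1232) = -0.06043
  (2,0): 0.16·log₂(0.5291) = -0.14694
  (2,1): 0.26·log₂(2.2109) = 0.29760
Sum = 0.3273 bits.

0.3273 bits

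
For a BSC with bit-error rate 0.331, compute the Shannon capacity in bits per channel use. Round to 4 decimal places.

0.0841 bits

Binary symmetric channel: C = 1 − h₂(ε) where h₂ is the binary entropy function.
h₂(0.331) = −0.331·log₂0.331 − 0.669·log₂0.669 = 0.9159.
C = 1 − 0.9159 = 0.0841 bits per channel use.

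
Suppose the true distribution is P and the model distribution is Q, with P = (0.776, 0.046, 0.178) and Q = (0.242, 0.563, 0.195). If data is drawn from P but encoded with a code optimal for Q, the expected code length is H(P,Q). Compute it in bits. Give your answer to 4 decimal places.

H(P,Q) = −Σ p·log₂ q.
  −0.776·log₂(0.242) = 1.58841
  −0.046·log₂(0.563) = 0.03812
  −0.178·log₂(0.195) = 0.41980
H(P,Q) = 2.0463 bits.

2.0463 bits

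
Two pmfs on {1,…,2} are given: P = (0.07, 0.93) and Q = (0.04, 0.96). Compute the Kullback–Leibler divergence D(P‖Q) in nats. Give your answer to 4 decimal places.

0.0096 nats

D(P‖Q) = Σ p·ln(p/q).
  0.07·ln(0.07/0.04) = 0.03917
  0.93·ln(0.93/0.96) = -0.02953
D(P‖Q) = 0.0096 nats.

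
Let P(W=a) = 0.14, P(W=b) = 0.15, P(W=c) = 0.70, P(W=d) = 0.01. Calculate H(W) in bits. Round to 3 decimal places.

1.234 bits

H(W) = −Σ p·log₂ p.
  −(0.14)·log₂(0.14) = 0.3971
  −(0.15)·log₂(0.15) = 0.4105
  −(0.70)·log₂(0.70) = 0.3602
  −(0.01)·log₂(0.01) = 0.0664
Sum: 0.3971 + 0.4105 + 0.3602 + 0.0664 = 1.234 bits.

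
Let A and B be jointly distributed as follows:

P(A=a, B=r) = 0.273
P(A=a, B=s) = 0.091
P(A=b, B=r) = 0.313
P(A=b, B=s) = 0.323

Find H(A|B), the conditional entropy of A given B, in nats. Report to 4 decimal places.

0.6229 nats

Marginals: p(A) = (0.3640, 0.6360), p(B) = (0.5860, 0.4140).
H(A|B) = Σ p(B) · H(A|B=·).
  B=r: p=0.5860, H(A|B=r) = 0.6908
  B=s: p=0.4140, H(A|B=s) = 0.5267
Weighted sum = 0.6229 nats.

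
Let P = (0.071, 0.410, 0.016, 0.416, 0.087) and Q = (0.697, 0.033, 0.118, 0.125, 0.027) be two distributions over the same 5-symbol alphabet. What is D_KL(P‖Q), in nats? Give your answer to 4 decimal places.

D(P‖Q) = Σ p·ln(p/q).
  0.071·ln(0.071/0.697) = -0.16217
  0.410·ln(0.410/0.033) = 1.03306
  0.016·ln(0.016/0.118) = -0.03197
  0.416·ln(0.416/0.125) = 0.50019
  0.087·ln(0.087/0.027) = 0.10180
D(P‖Q) = 1.4409 nats.

1.4409 nats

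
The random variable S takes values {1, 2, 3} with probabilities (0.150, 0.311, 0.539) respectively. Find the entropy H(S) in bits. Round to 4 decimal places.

1.4152 bits

H(S) = −Σ p·log₂ p.
  −(0.150)·log₂(0.150) = 0.41054
  −(0.311)·log₂(0.311) = 0.52404
  −(0.539)·log₂(0.539) = 0.48060
Sum: 0.41054 + 0.52404 + 0.48060 = 1.4152 bits.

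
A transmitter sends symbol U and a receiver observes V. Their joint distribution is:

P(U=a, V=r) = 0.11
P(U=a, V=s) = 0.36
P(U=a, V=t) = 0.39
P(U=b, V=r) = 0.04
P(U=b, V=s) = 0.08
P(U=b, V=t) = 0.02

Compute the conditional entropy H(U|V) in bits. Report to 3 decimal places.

0.542 bits

Marginals: p(U) = (0.8600, 0.1400), p(V) = (0.1500, 0.4400, 0.4100).
H(U|V) = Σ p(V) · H(U|V=·).
  V=r: p=0.1500, H(U|V=r) = 0.8366
  V=s: p=0.4400, H(U|V=s) = 0.6840
  V=t: p=0.4100, H(U|V=t) = 0.2812
Weighted sum = 0.542 bits.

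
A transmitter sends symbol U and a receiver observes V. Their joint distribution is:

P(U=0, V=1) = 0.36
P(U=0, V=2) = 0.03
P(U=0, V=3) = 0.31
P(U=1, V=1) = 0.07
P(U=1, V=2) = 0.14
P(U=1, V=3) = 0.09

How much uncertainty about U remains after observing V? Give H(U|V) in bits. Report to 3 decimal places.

Chain rule: H(U|V) = H(U,V) − H(V).
Marginals: p(U) = (0.7000, 0.3000), p(V) = (0.4300, 0.1700, 0.4000).
H(U,V) = 2.1845 bits; H(V) = 1.4869 bits.
H(U|V) = 2.1845 − 1.4869 = 0.698 bits.

0.698 bits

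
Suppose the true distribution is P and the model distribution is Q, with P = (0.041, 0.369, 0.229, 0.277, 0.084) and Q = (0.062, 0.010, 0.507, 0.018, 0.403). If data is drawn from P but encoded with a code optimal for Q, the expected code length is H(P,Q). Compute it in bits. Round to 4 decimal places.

4.5561 bits

H(P,Q) = −Σ p·log₂ q.
  −0.041·log₂(0.062) = 0.16448
  −0.369·log₂(0.010) = 2.45158
  −0.229·log₂(0.507) = 0.22441
  −0.277·log₂(0.018) = 1.60545
  −0.084·log₂(0.403) = 0.11014
H(P,Q) = 4.5561 bits.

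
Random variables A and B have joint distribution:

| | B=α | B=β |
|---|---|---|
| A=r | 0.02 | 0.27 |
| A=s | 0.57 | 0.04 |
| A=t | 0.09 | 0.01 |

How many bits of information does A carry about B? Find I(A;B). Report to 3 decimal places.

0.539 bits

Marginals: p(A) = (0.2900, 0.6100, 0.1000), p(B) = (0.6800, 0.3200).
I(A;B) = H(A) + H(B) − H(A,B).
H(A) = 1.2851, H(B) = 0.9044, H(A,B) = 1.6500.
I(A;B) = 1.2851 + 0.9044 − 1.6500 = 0.539 bits.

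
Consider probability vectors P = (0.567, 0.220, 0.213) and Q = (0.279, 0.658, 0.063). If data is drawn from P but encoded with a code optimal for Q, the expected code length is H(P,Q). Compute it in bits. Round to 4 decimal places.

H(P,Q) = −Σ p·log₂ q.
  −0.567·log₂(0.279) = 1.04422
  −0.220·log₂(0.658) = 0.13284
  −0.213·log₂(0.063) = 0.84955
H(P,Q) = 2.0266 bits.

2.0266 bits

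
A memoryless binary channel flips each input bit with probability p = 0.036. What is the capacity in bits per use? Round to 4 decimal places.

Binary symmetric channel: C = 1 − h₂(ε) where h₂ is the binary entropy function.
h₂(0.036) = −0.036·log₂0.036 − 0.964·log₂0.964 = 0.2236.
C = 1 − 0.2236 = 0.7764 bits per channel use.

0.7764 bits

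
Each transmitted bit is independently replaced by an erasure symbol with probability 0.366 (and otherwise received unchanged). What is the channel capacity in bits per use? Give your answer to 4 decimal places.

0.6340 bits

Binary erasure channel: capacity C = 1 − ε.
C = 1 − 0.366 = 0.6340 bits per channel use.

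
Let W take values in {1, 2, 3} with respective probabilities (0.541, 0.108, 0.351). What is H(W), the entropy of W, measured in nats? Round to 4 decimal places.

0.9402 nats

H(W) = −Σ p·ln p.
  −(0.541)·ln(0.541) = 0.33236
  −(0.108)·ln(0.108) = 0.24037
  −(0.351)·ln(0.351) = 0.36749
Sum: 0.33236 + 0.24037 + 0.36749 = 0.9402 nats.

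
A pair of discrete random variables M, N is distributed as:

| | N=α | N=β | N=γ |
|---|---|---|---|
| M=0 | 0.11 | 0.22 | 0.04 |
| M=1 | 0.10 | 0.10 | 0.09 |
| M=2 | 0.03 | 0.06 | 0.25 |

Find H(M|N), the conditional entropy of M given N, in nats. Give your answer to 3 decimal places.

Chain rule: H(M|N) = H(M,N) − H(N).
Marginals: p(M) = (0.3700, 0.2900, 0.3400), p(N) = (0.2400, 0.3800, 0.3800).
H(M,N) = 2.0025 nats; H(N) = 1.0779 nats.
H(M|N) = 2.0025 − 1.0779 = 0.925 nats.

0.925 nats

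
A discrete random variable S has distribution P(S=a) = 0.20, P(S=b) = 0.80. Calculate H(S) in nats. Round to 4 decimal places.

H(S) = −Σ p·ln p.
  −(0.20)·ln(0.20) = 0.32189
  −(0.80)·ln(0.80) = 0.17851
Sum: 0.32189 + 0.17851 = 0.5004 nats.

0.5004 nats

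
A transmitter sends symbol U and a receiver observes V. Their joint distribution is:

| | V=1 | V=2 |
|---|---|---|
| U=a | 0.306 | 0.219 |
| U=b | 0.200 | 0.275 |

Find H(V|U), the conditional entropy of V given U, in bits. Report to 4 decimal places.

0.9810 bits

Marginals: p(U) = (0.5250, 0.4750), p(V) = (0.5060, 0.4940).
H(V|U) = Σ p(U) · H(V|U=·).
  U=a: p=0.5250, H(V|U=a) = 0.9801
  U=b: p=0.4750, H(V|U=b) = 0.9819
Weighted sum = 0.9810 bits.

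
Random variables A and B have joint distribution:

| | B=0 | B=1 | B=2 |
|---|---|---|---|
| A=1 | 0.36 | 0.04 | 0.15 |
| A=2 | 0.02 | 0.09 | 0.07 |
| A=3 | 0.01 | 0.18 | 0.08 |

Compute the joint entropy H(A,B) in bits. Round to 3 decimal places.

2.624 bits

H(A,B) = −Σ p(x,y)·log₂ p(x,y) over all 9 cells.
  cell (1,0): −0.36·log₂0.36 = 0.5306
  cell (1,1): −0.04·log₂0.04 = 0.1858
  cell (1,2): −0.15·log₂0.15 = 0.4105
  cell (2,0): −0.02·log₂0.02 = 0.1129
  cell (2,1): −0.09·log₂0.09 = 0.3127
  cell (2,2): −0.07·log₂0.07 = 0.2686
  cell (3,0): −0.01·log₂0.01 = 0.0664
  cell (3,1): −0.18·log₂0.18 = 0.4453
  cell (3,2): −0.08·log₂0.08 = 0.2915
Sum = 2.624 bits.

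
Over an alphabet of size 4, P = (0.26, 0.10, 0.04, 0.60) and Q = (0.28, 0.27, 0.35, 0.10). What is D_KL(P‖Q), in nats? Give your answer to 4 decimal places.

0.8697 nats

D(P‖Q) = Σ p·ln(p/q).
  0.26·ln(0.26/0.28) = -0.01927
  0.10·ln(0.10/0.27) = -0.09933
  0.04·ln(0.04/0.35) = -0.08676
  0.60·ln(0.60/0.10) = 1.07506
D(P‖Q) = 0.8697 nats.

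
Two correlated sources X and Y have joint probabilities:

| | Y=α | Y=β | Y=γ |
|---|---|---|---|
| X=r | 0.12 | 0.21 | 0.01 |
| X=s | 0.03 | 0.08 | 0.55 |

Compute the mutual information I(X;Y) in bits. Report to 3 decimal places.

Marginals: p(X) = (0.3400, 0.6600), p(Y) = (0.1500, 0.2900, 0.5600).
I(X;Y) = Σ p(x,y)·log₂[p(x,y)/(p(x)p(y))].
  (r,α): 0.12·log₂(2.3529) = 0.1481
  (r,β): 0.21·log₂(2.1298) = 0.2291
  (r,γ): 0.01·log₂(0.0525) = -0.0425
  (s,α): 0.03·log₂(0.3030) = -0.0517
  (s,β): 0.08·log₂(0.4180) = -0.1007
  (s,γ): 0.55·log₂(1.4881) = 0.3154
Sum = 0.498 bits.

0.498 bits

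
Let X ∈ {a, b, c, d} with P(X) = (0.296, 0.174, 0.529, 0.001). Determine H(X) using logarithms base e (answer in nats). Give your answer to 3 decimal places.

H(X) = −Σ p·ln p.
  −(0.296)·ln(0.296) = 0.3603
  −(0.174)·ln(0.174) = 0.3043
  −(0.529)·ln(0.529) = 0.3368
  −(0.001)·ln(0.001) = 0.0069
Sum: 0.3603 + 0.3043 + 0.3368 + 0.0069 = 1.008 nats.

1.008 nats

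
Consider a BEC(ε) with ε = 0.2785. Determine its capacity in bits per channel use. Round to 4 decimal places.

Binary erasure channel: capacity C = 1 − ε.
C = 1 − 0.2785 = 0.7215 bits per channel use.

0.7215 bits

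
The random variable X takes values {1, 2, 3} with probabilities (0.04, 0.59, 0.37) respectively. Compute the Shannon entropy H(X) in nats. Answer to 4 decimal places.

0.8079 nats

H(X) = −Σ p·ln p.
  −(0.04)·ln(0.04) = 0.12876
  −(0.59)·ln(0.59) = 0.31130
  −(0.37)·ln(0.37) = 0.36787
Sum: 0.12876 + 0.31130 + 0.36787 = 0.8079 nats.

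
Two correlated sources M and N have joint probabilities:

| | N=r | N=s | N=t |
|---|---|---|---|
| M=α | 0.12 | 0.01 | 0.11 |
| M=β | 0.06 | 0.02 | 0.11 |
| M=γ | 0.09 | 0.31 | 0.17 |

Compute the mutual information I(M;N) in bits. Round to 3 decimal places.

0.219 bits

Marginals: p(M) = (0.2400, 0.1900, 0.5700), p(N) = (0.2700, 0.3400, 0.3900).
I(M;N) = H(M) + H(N) − H(M,N).
H(M) = 1.4116, H(N) = 1.5690, H(M,N) = 2.7615.
I(M;N) = 1.4116 + 1.5690 − 2.7615 = 0.219 bits.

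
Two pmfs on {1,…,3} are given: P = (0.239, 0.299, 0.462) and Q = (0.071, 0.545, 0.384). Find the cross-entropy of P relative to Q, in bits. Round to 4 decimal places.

1.8118 bits

H(P,Q) = −Σ p·log₂ q.
  −0.239·log₂(0.071) = 0.91203
  −0.299·log₂(0.545) = 0.26183
  −0.462·log₂(0.384) = 0.63794
H(P,Q) = 1.8118 bits.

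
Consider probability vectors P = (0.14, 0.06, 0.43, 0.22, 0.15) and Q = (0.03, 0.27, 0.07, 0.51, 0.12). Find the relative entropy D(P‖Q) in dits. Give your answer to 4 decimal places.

0.3277 dits

D(P‖Q) = Σ p·log₁₀(p/q).
  0.14·log₁₀(0.14/0.03) = 0.09366
  0.06·log₁₀(0.06/0.27) = -0.03919
  0.43·log₁₀(0.43/0.07) = 0.33900
  0.22·log₁₀(0.22/0.51) = -0.08033
  0.15·log₁₀(0.15/0.12) = 0.01454
D(P‖Q) = 0.3277 dits.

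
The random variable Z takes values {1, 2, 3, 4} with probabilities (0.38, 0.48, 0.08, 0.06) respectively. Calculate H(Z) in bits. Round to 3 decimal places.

H(Z) = −Σ p·log₂ p.
  −(0.38)·log₂(0.38) = 0.5305
  −(0.48)·log₂(0.48) = 0.5083
  −(0.08)·log₂(0.08) = 0.2915
  −(0.06)·log₂(0.06) = 0.2435
Sum: 0.5305 + 0.5083 + 0.2915 + 0.2435 = 1.574 bits.

1.574 bits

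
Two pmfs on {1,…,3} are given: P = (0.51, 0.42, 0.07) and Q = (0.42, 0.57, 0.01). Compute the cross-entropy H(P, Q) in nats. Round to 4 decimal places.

1.0009 nats

H(P,Q) = −Σ p·ln q.
  −0.51·ln(0.42) = 0.44243
  −0.42·ln(0.57) = 0.23609
  −0.07·ln(0.01) = 0.32236
H(P,Q) = 1.0009 nats.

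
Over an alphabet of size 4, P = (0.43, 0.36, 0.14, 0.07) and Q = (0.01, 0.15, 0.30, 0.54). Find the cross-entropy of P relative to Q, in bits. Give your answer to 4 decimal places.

4.1476 bits

H(P,Q) = −Σ p·log₂ q.
  −0.43·log₂(0.01) = 2.85686
  −0.36·log₂(0.15) = 0.98531
  −0.14·log₂(0.30) = 0.24318
  −0.07·log₂(0.54) = 0.06223
H(P,Q) = 4.1476 bits.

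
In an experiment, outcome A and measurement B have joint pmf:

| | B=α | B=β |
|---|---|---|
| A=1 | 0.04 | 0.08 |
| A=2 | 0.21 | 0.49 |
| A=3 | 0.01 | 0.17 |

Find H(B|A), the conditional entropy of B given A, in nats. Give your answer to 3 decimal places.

Marginals: p(A) = (0.1200, 0.7000, 0.1800), p(B) = (0.2600, 0.7400).
H(B|A) = Σ p(A) · H(B|A=·).
  A=1: p=0.1200, H(B|A=1) = 0.6365
  A=2: p=0.7000, H(B|A=2) = 0.6109
  A=3: p=0.1800, H(B|A=3) = 0.2146
Weighted sum = 0.543 nats.

0.543 nats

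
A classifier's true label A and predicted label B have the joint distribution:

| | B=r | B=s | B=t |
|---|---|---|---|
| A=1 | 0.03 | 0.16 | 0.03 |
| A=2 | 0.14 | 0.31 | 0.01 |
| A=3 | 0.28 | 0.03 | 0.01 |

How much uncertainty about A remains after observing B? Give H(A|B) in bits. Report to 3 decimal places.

Chain rule: H(A|B) = H(A,B) − H(B).
Marginals: p(A) = (0.2200, 0.4600, 0.3200), p(B) = (0.4500, 0.5000, 0.0500).
H(A,B) = 2.4463 bits; H(B) = 1.2345 bits.
H(A|B) = 2.4463 − 1.2345 = 1.212 bits.

1.212 bits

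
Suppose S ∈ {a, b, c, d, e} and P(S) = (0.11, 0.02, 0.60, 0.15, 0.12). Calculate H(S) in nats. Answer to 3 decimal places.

1.167 nats

H(S) = −Σ p·ln p.
  −(0.11)·ln(0.11) = 0.2428
  −(0.02)·ln(0.02) = 0.0782
  −(0.60)·ln(0.60) = 0.3065
  −(0.15)·ln(0.15) = 0.2846
  −(0.12)·ln(0.12) = 0.2544
Sum: 0.2428 + 0.0782 + 0.3065 + 0.2846 + 0.2544 = 1.167 nats.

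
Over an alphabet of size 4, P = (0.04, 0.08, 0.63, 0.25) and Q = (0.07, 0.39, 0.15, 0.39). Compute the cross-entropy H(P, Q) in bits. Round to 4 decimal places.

2.3260 bits

H(P,Q) = −Σ p·log₂ q.
  −0.04·log₂(0.07) = 0.15346
  −0.08·log₂(0.39) = 0.10868
  −0.63·log₂(0.15) = 1.72429
  −0.25·log₂(0.39) = 0.33961
H(P,Q) = 2.3260 bits.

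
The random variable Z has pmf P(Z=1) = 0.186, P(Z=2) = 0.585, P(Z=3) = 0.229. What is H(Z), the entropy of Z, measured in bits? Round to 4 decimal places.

1.3908 bits

H(Z) = −Σ p·log₂ p.
  −(0.186)·log₂(0.186) = 0.45135
  −(0.585)·log₂(0.585) = 0.45249
  −(0.229)·log₂(0.229) = 0.48699
Sum: 0.45135 + 0.45249 + 0.48699 = 1.3908 bits.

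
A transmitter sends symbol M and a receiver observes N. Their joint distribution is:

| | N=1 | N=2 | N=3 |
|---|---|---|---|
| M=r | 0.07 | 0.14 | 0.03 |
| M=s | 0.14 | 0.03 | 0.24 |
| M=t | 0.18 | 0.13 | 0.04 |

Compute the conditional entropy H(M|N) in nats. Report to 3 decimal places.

Marginals: p(M) = (0.2400, 0.4100, 0.3500), p(N) = (0.3900, 0.3000, 0.3100).
H(M|N) = Σ p(N) · H(M|N=·).
  N=1: p=0.3900, H(M|N=1) = 1.0329
  N=2: p=0.3000, H(M|N=2) = 0.9483
  N=3: p=0.3100, H(M|N=3) = 0.6884
Weighted sum = 0.901 nats.

0.901 nats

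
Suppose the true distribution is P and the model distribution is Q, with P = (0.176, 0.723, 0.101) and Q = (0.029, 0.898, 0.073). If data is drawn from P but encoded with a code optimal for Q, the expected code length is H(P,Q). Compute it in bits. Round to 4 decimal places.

H(P,Q) = −Σ p·log₂ q.
  −0.176·log₂(0.029) = 0.89897
  −0.723·log₂(0.898) = 0.11222
  −0.101·log₂(0.073) = 0.38137
H(P,Q) = 1.3926 bits.

1.3926 bits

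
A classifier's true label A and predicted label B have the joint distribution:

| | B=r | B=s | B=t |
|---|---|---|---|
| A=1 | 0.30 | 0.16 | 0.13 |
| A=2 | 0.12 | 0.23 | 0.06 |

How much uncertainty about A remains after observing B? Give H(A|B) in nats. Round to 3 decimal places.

Marginals: p(A) = (0.5900, 0.4100), p(B) = (0.4200, 0.3900, 0.1900).
H(A|B) = Σ p(B) · H(A|B=·).
  B=r: p=0.4200, H(A|B=r) = 0.5983
  B=s: p=0.3900, H(A|B=s) = 0.6770
  B=t: p=0.1900, H(A|B=t) = 0.6237
Weighted sum = 0.634 nats.

0.634 nats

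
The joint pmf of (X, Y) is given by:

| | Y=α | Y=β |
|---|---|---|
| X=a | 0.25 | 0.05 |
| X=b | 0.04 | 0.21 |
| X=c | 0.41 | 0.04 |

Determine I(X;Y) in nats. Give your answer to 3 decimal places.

0.231 nats

Marginals: p(X) = (0.3000, 0.2500, 0.4500), p(Y) = (0.7000, 0.3000).
I(X;Y) = Σ p(x,y)·ln[p(x,y)/(p(x)p(y))].
  (a,α): 0.25·ln(1.1905) = 0.0436
  (a,β): 0.05·ln(0.5556) = -0.0294
  (b,α): 0.04·ln(0.2286) = -0.0590
  (b,β): 0.21·ln(2.8000) = 0.2162
  (c,α): 0.41·ln(1.3016) = 0.1081
  (c,β): 0.04·ln(0.2963) = -0.0487
Sum = 0.231 nats.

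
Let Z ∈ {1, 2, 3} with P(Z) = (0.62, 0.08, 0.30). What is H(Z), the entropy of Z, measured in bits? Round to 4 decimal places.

1.2402 bits

H(Z) = −Σ p·log₂ p.
  −(0.62)·log₂(0.62) = 0.42759
  −(0.08)·log₂(0.08) = 0.29151
  −(0.30)·log₂(0.30) = 0.52109
Sum: 0.42759 + 0.29151 + 0.52109 = 1.2402 bits.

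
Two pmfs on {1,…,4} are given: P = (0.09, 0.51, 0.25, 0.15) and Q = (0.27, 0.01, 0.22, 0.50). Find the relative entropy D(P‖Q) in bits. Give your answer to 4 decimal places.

2.5359 bits

D(P‖Q) = Σ p·log₂(p/q).
  0.09·log₂(0.09/0.27) = -0.14265
  0.51·log₂(0.51/0.01) = 2.89294
  0.25·log₂(0.25/0.22) = 0.04611
  0.15·log₂(0.15/0.50) = -0.26054
D(P‖Q) = 2.5359 bits.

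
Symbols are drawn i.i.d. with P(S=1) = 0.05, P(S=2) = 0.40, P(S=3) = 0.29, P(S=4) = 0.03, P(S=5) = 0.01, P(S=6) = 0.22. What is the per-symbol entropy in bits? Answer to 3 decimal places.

1.962 bits

H(S) = −Σ p·log₂ p.
  −(0.05)·log₂(0.05) = 0.2161
  −(0.40)·log₂(0.40) = 0.5288
  −(0.29)·log₂(0.29) = 0.5179
  −(0.03)·log₂(0.03) = 0.1518
  −(0.01)·log₂(0.01) = 0.0664
  −(0.22)·log₂(0.22) = 0.4806
Sum: 0.2161 + 0.5288 + 0.5179 + 0.1518 + 0.0664 + 0.4806 = 1.962 bits.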